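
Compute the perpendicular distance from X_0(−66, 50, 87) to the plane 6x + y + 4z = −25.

n = (6, 1, 4); n·P − (-25) = 27; |n| = √53; distance = 27/√53 = 27√53/53.

27/√53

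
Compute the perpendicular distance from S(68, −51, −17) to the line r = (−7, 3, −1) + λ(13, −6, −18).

Direction vector d = (13, −6, −18).
AP = (75, −54, −16), and AP × d = (876, 1142, 252).
|AP × d|² = 2135044 and |d|² = 529, so the distance is √(2135044/529) = √4036 = 2√1009.

2√1009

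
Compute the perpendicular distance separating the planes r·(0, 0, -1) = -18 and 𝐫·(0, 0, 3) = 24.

10

Divide the second equation by -3 to match normals: -x₃ = -8.
With common normal n = (0, 0, -1) (|n| = 1), the distance is |(-18) − (-8)|/|n| = 10/1 = 10.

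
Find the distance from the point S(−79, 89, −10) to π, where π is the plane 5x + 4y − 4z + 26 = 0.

9√57/19

Normal vector n = (5, 4, −4), and n·(−79, 89, −10) − (−26) = 27.
|n| = √(25 + 16 + 16) = √57, so the distance is |27|/√57 = 27/√57.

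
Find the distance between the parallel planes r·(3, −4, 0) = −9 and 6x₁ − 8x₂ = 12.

Divide the second equation by 2 to match normals: 3x₁ − 4x₂ = 6.
With common normal n = (3, −4, 0) (|n| = 5), the distance is |(-9) − 6|/|n| = 15/5 = 3.

3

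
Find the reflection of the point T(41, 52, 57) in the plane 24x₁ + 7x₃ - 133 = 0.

(-55, 52, 29)

n = (24, 0, 7), |n|² = 625, n·T − 133 = 1250, so t = 1250/625 = 2.
Foot F = T − 2·n = (-7, 52, 43); the reflection is 2F − T = (-55, 52, 29).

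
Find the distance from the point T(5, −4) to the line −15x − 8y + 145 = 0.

d = |(-15)·5 + (-8)·(-4) − (-145)| / √(225 + 64) = |102|/17 = 6.

6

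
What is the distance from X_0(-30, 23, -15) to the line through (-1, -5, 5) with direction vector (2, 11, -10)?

Direction vector d = (2, 11, -10).
AP = (-29, 28, -20); AP·d = 450, |AP|² = 2025, |d|² = 225.
distance² = |AP|² − (AP·d)²/|d|² = 2025 − 202500/225 = 1125, so the distance is 15√5.

15√5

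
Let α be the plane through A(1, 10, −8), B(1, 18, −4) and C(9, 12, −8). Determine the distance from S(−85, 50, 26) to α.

26/9

AB = (0, 8, 4) and AC = (8, 2, 0), so a normal is n = AB × AC = (−8, 32, −64).
Then n·(−85, 50, 26) − 824 = −208.
|n| = √(64 + 1024 + 4096) = 72, so the distance is |-208|/72 = 26/9.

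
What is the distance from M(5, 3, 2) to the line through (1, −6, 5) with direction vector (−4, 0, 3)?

Direction vector d = (−4, 0, 3).
AP = (4, 9, −3); AP·d = -25, |AP|² = 106, |d|² = 25.
distance² = |AP|² − (AP·d)²/|d|² = 106 − 625/25 = 81, so the distance is 9.

9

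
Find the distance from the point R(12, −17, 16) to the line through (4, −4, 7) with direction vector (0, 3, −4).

√89

Direction vector d = (0, 3, −4).
AP = (8, −13, 9), and AP × d = (25, 32, 24).
|AP × d|² = 2225 and |d|² = 25, so the distance is √(2225/25) = √89.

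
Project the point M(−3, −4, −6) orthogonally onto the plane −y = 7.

(-3, -7, -6)

The perpendicular from M has direction n = (0, −1, 0): r = (−3, −4, −6) + λ(0, −1, 0).
Substitute into the plane: n·(M + λn) = 7 gives 4 + 1λ = 7, so λ = 3.
Foot = (−3, −4, −6) + 3·(0, −1, 0) = (−3, −7, −6).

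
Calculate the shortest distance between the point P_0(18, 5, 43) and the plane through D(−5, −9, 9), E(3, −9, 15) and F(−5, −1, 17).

DE = (8, 0, 6) and DF = (0, 8, 8), so a normal is n = DE × DF = (−48, −64, 64).
n = (−48, −64, 64); n·P − 1392 = 176; |n| = 16√41; distance = 176/(16√41) = 11/√41.

11/√41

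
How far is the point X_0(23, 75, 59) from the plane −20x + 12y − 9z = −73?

d = |(-20)·23 + 12·75 + (-9)·59 − (-73)| / √(400 + 144 + 81) = |-18| / 25 = 18/25.

18/25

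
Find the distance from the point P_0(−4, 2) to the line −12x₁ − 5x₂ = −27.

5

d = |(-12)·(-4) + (-5)·2 − (-27)| / √(144 + 25) = |65|/13 = 5.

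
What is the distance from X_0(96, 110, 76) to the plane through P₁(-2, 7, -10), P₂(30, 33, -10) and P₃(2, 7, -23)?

10/7

P₁P₂ = (32, 26, 0) and P₁P₃ = (4, 0, -13), so a normal is n = P₁P₂ × P₁P₃ = (-338, 416, -104).
Then n·(96, 110, 76) - 4628 = 780.
|n| = √(114244 + 173056 + 10816) = 546, so the distance is |780|/546 = 10/7.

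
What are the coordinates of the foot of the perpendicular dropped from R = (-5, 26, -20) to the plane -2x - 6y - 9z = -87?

(-3, 32, -11)

n = (-2, -6, -9), |n|² = 121, and n·R − (-87) = 121.
t = 121/121 = 1, so the foot is R − t·n = (-5, 26, -20) − 1·(-2, -6, -9) = (-3, 32, -11).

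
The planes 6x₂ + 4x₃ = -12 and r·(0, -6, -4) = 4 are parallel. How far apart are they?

4/√13

Divide the second equation by -1 to match normals: 6x₂ + 4x₃ = -4.
With common normal n = (0, 6, 4) (|n| = 2√13), the distance is |(-12) − (-4)|/|n| = 8/(2√13) = 4√13/13.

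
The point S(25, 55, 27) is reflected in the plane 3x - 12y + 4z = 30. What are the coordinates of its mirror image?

(43, -17, 51)

With n = (3, -12, 4), the signed offset is (n·S − 30)/|n|² = -507/169 = -3.
S' = S − 2t·n = (25, 55, 27) − (-6)·(3, -12, 4) = (43, -17, 51).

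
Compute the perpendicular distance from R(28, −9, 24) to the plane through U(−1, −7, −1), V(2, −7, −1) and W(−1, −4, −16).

UV = (3, 0, 0) and UW = (0, 3, −15), so a normal is n = UV × UW = (0, 45, 9).
Then n·(28, −9, 24) − (−324) = 135.
|n| = √(0 + 2025 + 81) = 9√26, so the distance is |135|/(9√26) = 15/√26.

15/√26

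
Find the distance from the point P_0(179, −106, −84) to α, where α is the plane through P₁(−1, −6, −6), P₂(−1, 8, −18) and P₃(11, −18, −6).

6

P₁P₂ = (0, 14, −12) and P₁P₃ = (12, −12, 0), so a normal is n = P₁P₂ × P₁P₃ = (−144, −144, −168).
d = |(-144)·179 + (-144)·(-106) + (-168)·(-84) − 2016| / √(20736 + 20736 + 28224) = |1584| / 264 = 6.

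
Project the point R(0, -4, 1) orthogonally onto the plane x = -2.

(-2, -4, 1)

n = (1, 0, 0), |n|² = 1, and n·R − (-2) = 2.
t = 2/1 = 2, so the foot is R − t·n = (0, -4, 1) − 2·(1, 0, 0) = (-2, -4, 1).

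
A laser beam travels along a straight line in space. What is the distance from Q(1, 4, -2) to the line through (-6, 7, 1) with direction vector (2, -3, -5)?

√29

Direction vector d = (2, -3, -5).
AP = (7, -3, -3), and AP × d = (6, 29, -15).
|AP × d|² = 1102 and |d|² = 38, so the distance is √(1102/38) = √29.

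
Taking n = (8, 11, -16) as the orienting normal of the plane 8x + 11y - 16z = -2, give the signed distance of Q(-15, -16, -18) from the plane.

-2/7

n·Q − (-2) = -6.
|n| = 21, so the signed distance is -6/21 = -2/7.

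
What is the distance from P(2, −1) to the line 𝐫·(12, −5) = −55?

d = |12·2 + (-5)·(-1) − (-55)| / √(144 + 25) = |84|/13 = 84/13.

84/13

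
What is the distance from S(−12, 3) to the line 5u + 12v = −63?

d = |5·(-12) + 12·3 − (-63)| / √(25 + 144) = |39|/13 = 3.

3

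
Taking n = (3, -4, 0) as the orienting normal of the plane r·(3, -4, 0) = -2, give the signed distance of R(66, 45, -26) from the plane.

n·R − (-2) = 20.
|n| = 5, so the signed distance is 20/5 = 4.

4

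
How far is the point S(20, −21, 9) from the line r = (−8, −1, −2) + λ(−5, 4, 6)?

Direction vector d = (−5, 4, 6).
AP = (28, −20, 11); AP·d = -154, |AP|² = 1305, |d|² = 77.
distance² = |AP|² − (AP·d)²/|d|² = 1305 − 23716/77 = 997, so the distance is √997.

√997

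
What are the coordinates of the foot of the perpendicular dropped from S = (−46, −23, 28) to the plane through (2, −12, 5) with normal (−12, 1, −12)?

The perpendicular from S has direction n = (−12, 1, −12): r = (−46, −23, 28) + μ(−12, 1, −12).
Substitute into the plane: n·(S + μn) = -96 gives 193 + 289μ = -96, so μ = -1.
Foot = (−46, −23, 28) + (-1)·(−12, 1, −12) = (−34, −24, 40).

(-34, -24, 40)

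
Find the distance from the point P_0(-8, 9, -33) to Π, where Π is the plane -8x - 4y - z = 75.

14/9

n = (-8, -4, -1); n·P − 75 = -14; |n| = 9; distance = 14/9.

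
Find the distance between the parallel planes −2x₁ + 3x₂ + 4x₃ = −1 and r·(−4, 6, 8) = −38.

Divide the second equation by 2 to match normals: −2x₁ + 3x₂ + 4x₃ = -19.
Both planes have normal n = (−2, 3, 4), |n| = √29. Any point on the first plane is at distance |(-19) − (-1)|/|n| = 18/√29 from the second.

18√29/29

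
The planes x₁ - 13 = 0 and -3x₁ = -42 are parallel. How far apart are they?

1

Divide the second equation by -3 to match normals: x₁ = 14.
With common normal n = (1, 0, 0) (|n| = 1), the distance is |13 − 14|/|n| = 1/1 = 1.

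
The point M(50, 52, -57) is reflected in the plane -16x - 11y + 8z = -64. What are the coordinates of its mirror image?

(-78, -36, 7)

With n = (-16, -11, 8), the signed offset is (n·M − (-64))/|n|² = -1764/441 = -4.
M' = M − 2t·n = (50, 52, -57) − (-8)·(-16, -11, 8) = (-78, -36, 7).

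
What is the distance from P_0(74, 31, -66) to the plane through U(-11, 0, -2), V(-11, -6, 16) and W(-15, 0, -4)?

UV = (0, -6, 18) and UW = (-4, 0, -2), so a normal is n = UV × UW = (12, -72, -24).
d = |12·74 + (-72)·31 + (-24)·(-66) − (-84)| / √(144 + 5184 + 576) = |324| / (12√41) = 27√41/41.

27/√41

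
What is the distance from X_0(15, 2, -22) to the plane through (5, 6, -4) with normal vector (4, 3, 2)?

The plane has equation n·(r − (5, 6, -4)) = 0, i.e. n·r = 30.
Then n·(15, 2, -22) - 30 = -8.
|n| = √(16 + 9 + 4) = √29, so the distance is |-8|/√29 = 8√29/29.

8√29/29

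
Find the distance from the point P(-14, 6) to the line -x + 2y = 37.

11/√5

The normal to the line is n = (-1, 2) with |n| = √5.
|n·P − 37| = |26 − 37| = 11, so the distance is 11/√5 = 11√5/5.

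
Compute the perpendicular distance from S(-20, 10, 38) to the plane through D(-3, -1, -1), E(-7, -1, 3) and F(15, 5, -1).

DE = (-4, 0, 4) and DF = (18, 6, 0), so a normal is n = DE × DF = (-24, 72, -24).
Then n·(-20, 10, 38) - 24 = 264.
|n| = √(576 + 5184 + 576) = 24√11, so the distance is |264|/(24√11) = √11.

√11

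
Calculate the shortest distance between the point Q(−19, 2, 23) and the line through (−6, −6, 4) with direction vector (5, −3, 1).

Direction vector d = (5, −3, 1).
AP = (−13, 8, 19), and AP × d = (65, 108, −1).
|AP × d|² = 15890 and |d|² = 35, so the distance is √(15890/35) = √454.

√454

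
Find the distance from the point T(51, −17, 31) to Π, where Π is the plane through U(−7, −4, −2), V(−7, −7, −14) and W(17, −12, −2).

23/13

UV = (0, −3, −12) and UW = (24, −8, 0), so a normal is n = UV × UW = (−96, −288, 72).
n = (−96, −288, 72); n·P − 1680 = 552; |n| = 312; distance = 552/312 = 23/13.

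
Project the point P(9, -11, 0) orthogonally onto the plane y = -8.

(9, -8, 0)

n = (0, 1, 0), |n|² = 1, and n·P − (-8) = -3.
t = -3/1 = -3, so the foot is P − t·n = (9, -11, 0) − (-3)·(0, 1, 0) = (9, -8, 0).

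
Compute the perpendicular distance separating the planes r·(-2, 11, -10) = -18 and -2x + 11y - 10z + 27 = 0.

Both planes have normal n = (-2, 11, -10), |n| = 15. Any point on the first plane is at distance |(-27) − (-18)|/|n| = 9/15 = 3/5 from the second.

3/5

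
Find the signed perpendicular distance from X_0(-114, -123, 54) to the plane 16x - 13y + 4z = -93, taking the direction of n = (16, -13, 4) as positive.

4

n·X_0 − (-93) = 84.
|n| = 21, so the signed distance is 84/21 = 4.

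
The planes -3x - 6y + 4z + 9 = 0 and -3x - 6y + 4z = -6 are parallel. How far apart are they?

Both planes have normal n = (-3, -6, 4), |n| = √61. Any point on the first plane is at distance |(-6) − (-9)|/|n| = 3/√61 from the second.

3/√61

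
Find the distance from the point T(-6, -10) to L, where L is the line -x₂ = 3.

d = |0·(-6) + (-1)·(-10) − 3| / √(0 + 1) = |7|/1 = 7.

7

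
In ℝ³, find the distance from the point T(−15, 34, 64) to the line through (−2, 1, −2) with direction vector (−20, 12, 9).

Direction vector d = (−20, 12, 9).
AP = (−13, 33, 66); AP·d = 1250, |AP|² = 5614, |d|² = 625.
distance² = |AP|² − (AP·d)²/|d|² = 5614 − 1562500/625 = 3114, so the distance is 3√346.

3√346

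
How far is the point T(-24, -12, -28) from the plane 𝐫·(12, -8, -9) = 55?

5/17

Normal vector n = (12, -8, -9), and n·(-24, -12, -28) - 55 = 5.
|n| = √(144 + 64 + 81) = 17, so the distance is |5|/17 = 5/17.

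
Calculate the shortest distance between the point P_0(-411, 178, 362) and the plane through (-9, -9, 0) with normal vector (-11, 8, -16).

6

The plane has equation n·(r − (-9, -9, 0)) = 0, i.e. n·r = 27.
Then n·(-411, 178, 362) - 27 = 126.
|n| = √(121 + 64 + 256) = 21, so the distance is |126|/21 = 6.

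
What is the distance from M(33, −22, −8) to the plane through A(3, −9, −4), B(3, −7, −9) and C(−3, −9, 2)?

13√33/33

AB = (0, 2, −5) and AC = (−6, 0, 6), so a normal is n = AB × AC = (12, 30, 12).
d = |12·33 + 30·(-22) + 12·(-8) − (-282)| / √(144 + 900 + 144) = |-78| / (6√33) = 13/√33.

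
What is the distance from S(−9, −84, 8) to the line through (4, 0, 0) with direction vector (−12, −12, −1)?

√2665

Direction vector d = (−12, −12, −1).
AP = (−13, −84, 8), and AP × d = (180, −109, −852).
|AP × d|² = 770185 and |d|² = 289, so the distance is √(770185/289) = √2665.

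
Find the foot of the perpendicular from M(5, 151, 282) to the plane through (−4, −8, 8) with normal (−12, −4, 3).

n = (−12, −4, 3), |n|² = 169, and n·M − 104 = 78.
t = 78/169 = 6/13, so the foot is M − t·n = (5, 151, 282) − (6/13)·(−12, −4, 3) = (137/13, 1987/13, 3648/13).

(137/13, 1987/13, 3648/13)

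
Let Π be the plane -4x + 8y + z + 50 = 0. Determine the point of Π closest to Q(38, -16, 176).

The perpendicular from Q has direction n = (-4, 8, 1): r = (38, -16, 176) + μ(-4, 8, 1).
Substitute into the plane: n·(Q + μn) = -50 gives -104 + 81μ = -50, so μ = 2/3.
Foot = (38, -16, 176) + (2/3)·(-4, 8, 1) = (106/3, -32/3, 530/3).

(106/3, -32/3, 530/3)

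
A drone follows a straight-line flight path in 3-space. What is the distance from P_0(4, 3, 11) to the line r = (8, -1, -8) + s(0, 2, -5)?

2√33

Direction vector d = (0, 2, -5).
AP = (-4, 4, 19); AP·d = -87, |AP|² = 393, |d|² = 29.
distance² = |AP|² − (AP·d)²/|d|² = 393 − 7569/29 = 132, so the distance is 2√33.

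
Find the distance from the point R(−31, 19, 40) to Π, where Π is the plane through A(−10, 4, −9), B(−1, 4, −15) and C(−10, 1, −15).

AB = (9, 0, −6) and AC = (0, −3, −6), so a normal is n = AB × AC = (−18, 54, −27).
Then n·(−31, 19, 40) − 639 = −135.
|n| = √(324 + 2916 + 729) = 63, so the distance is |-135|/63 = 15/7.

15/7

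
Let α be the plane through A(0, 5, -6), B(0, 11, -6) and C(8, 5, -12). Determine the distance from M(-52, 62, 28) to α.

AB = (0, 6, 0) and AC = (8, 0, -6), so a normal is n = AB × AC = (-36, 0, -48).
n = (-36, 0, -48); n·P − 288 = 240; |n| = 60; distance = 240/60 = 4.

4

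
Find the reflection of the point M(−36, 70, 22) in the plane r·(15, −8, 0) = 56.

n = (15, −8, 0), |n|² = 289, n·M − 56 = -1156, so t = -1156/289 = -4.
Foot F = M − (-4)·n = (24, 38, 22); the reflection is 2F − M = (84, 6, 22).

(84, 6, 22)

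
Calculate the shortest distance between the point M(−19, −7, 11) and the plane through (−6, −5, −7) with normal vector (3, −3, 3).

The plane has equation n·(r − (−6, −5, −7)) = 0, i.e. n·r = -24.
n = (3, −3, 3); n·P − (-24) = 21; |n| = 3√3; distance = 21/(3√3) = 7√3/3.

7/√3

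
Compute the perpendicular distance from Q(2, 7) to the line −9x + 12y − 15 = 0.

The normal to the line is n = (−9, 12) with |n| = 15.
|n·Q − 15| = |66 − 15| = 51, so the distance is 51/15 = 17/5.

17/5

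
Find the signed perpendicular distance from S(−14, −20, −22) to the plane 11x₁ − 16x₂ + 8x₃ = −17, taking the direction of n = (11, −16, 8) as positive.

1/3

n·S − (-17) = 7.
|n| = 21, so the signed distance is 7/21 = 1/3.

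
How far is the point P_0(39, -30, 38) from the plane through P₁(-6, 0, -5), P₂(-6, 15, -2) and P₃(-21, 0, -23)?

25/√62

P₁P₂ = (0, 15, 3) and P₁P₃ = (-15, 0, -18), so a normal is n = P₁P₂ × P₁P₃ = (-270, -45, 225).
n = (-270, -45, 225); n·P − 495 = -1125; |n| = 45√62; distance = 1125/(45√62) = 25√62/62.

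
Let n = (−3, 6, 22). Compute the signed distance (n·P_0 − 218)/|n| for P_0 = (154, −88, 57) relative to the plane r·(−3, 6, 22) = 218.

2

n·P_0 − 218 = 46.
|n| = 23, so the signed distance is 46/23 = 2.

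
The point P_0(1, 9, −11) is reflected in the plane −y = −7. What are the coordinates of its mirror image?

(1, 5, -11)

n = (0, −1, 0), |n|² = 1, n·P_0 − (-7) = -2, so t = -2/1 = -2.
Foot F = P_0 − (-2)·n = (1, 7, −11); the reflection is 2F − P_0 = (1, 5, −11).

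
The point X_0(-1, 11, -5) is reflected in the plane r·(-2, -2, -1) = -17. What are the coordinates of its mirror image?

(-1/9, 107/9, -41/9)

With n = (-2, -2, -1), the signed offset is (n·X_0 − (-17))/|n|² = 2/9.
X_0' = X_0 − 2t·n = (-1, 11, -5) − (4/9)·(-2, -2, -1) = (-1/9, 107/9, -41/9).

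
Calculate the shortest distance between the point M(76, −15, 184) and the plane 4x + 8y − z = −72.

Normal vector n = (4, 8, −1), and n·(76, −15, 184) − (−72) = 72.
|n| = √(16 + 64 + 1) = 9, so the distance is |72|/9 = 8.

8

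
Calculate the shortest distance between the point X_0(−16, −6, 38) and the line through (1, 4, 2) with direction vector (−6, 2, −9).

Direction vector d = (−6, 2, −9).
AP = (−17, −10, 36); AP·d = -242, |AP|² = 1685, |d|² = 121.
distance² = |AP|² − (AP·d)²/|d|² = 1685 − 58564/121 = 1201, so the distance is √1201.

√1201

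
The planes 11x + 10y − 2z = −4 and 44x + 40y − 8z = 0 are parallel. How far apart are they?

4/15

Divide the second equation by 4 to match normals: 11x + 10y − 2z = 0.
With common normal n = (11, 10, −2) (|n| = 15), the distance is |(-4) − 0|/|n| = 4/15.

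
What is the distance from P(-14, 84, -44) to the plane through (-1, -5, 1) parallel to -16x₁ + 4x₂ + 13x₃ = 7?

1

Parallel planes share the normal n = (-16, 4, 13); since (-1, -5, 1) lies on the plane, its equation is -16x₁ + 4x₂ + 13x₃ = 9.
d = |(-16)·(-14) + 4·84 + 13·(-44) − 9| / √(256 + 16 + 169) = |-21| / 21 = 1.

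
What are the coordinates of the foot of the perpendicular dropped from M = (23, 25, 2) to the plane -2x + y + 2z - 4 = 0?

(55/3, 82/3, 20/3)

The perpendicular from M has direction n = (-2, 1, 2): r = (23, 25, 2) + μ(-2, 1, 2).
Substitute into the plane: n·(M + μn) = 4 gives -17 + 9μ = 4, so μ = 7/3.
Foot = (23, 25, 2) + (7/3)·(-2, 1, 2) = (55/3, 82/3, 20/3).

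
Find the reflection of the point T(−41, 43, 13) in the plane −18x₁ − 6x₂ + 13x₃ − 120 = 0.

n = (−18, −6, 13), |n|² = 529, n·T − 120 = 529, so t = 529/529 = 1.
Foot F = T − 1·n = (−23, 49, 0); the reflection is 2F − T = (−5, 55, −13).

(-5, 55, -13)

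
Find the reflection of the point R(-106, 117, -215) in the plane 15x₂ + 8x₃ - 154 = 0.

(-106, 2199/17, -3543/17)

n = (0, 15, 8), |n|² = 289, n·R − 154 = -119, so t = -119/289 = -7/17.
Foot F = R − (-7/17)·n = (-106, 2094/17, -3599/17); the reflection is 2F − R = (-106, 2199/17, -3543/17).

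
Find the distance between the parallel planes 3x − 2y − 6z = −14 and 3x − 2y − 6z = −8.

6/7

Both planes have normal n = (3, −2, −6), |n| = 7. Any point on the first plane is at distance |(-8) − (-14)|/|n| = 6/7 from the second.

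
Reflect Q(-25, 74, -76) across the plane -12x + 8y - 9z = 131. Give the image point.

With n = (-12, 8, -9), the signed offset is (n·Q − 131)/|n|² = 1445/289 = 5.
Q' = Q − 2t·n = (-25, 74, -76) − 10·(-12, 8, -9) = (95, -6, 14).

(95, -6, 14)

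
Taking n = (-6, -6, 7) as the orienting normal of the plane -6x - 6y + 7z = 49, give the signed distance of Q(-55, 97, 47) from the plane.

28/11

n·Q − 49 = 28.
|n| = 11, so the signed distance is 28/11.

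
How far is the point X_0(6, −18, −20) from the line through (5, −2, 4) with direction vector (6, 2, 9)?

√349

Direction vector d = (6, 2, 9).
AP = (1, −16, −24); AP·d = -242, |AP|² = 833, |d|² = 121.
distance² = |AP|² − (AP·d)²/|d|² = 833 − 58564/121 = 349, so the distance is √349.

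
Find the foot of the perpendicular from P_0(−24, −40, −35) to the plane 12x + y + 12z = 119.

n = (12, 1, 12), |n|² = 289, and n·P_0 − 119 = -867.
t = -867/289 = -3, so the foot is P_0 − t·n = (−24, −40, −35) − (-3)·(12, 1, 12) = (12, −37, 1).

(12, -37, 1)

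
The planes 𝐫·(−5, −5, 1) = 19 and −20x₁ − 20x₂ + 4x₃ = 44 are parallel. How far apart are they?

Divide the second equation by 4 to match normals: −5x₁ − 5x₂ + x₃ = 11.
With common normal n = (−5, −5, 1) (|n| = √51), the distance is |19 − 11|/|n| = 8/√51 = 8√51/51.

8√51/51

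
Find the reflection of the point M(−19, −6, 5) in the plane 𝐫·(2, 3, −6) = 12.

With n = (2, 3, −6), the signed offset is (n·M − 12)/|n|² = -98/49 = -2.
M' = M − 2t·n = (−19, −6, 5) − (-4)·(2, 3, −6) = (−11, 6, −19).

(-11, 6, -19)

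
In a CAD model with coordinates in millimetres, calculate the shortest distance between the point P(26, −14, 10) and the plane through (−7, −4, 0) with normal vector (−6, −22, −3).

8/23

The plane has equation n·(r − (−7, −4, 0)) = 0, i.e. n·r = 130.
d = |(-6)·26 + (-22)·(-14) + (-3)·10 − 130| / √(36 + 484 + 9) = |-8| / 23 = 8/23.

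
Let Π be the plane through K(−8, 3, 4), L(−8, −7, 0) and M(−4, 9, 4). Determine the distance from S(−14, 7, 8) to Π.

KL = (0, −10, −4) and KM = (4, 6, 0), so a normal is n = KL × KM = (24, −16, 40).
d = |24·(-14) + (-16)·7 + 40·8 − (-80)| / √(576 + 256 + 1600) = |-48| / (8√38) = 3√38/19.

3√38/19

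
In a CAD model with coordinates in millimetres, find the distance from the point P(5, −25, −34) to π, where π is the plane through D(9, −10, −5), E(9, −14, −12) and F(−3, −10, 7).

3

DE = (0, −4, −7) and DF = (−12, 0, 12), so a normal is n = DE × DF = (−48, 84, −48).
n = (−48, 84, −48); n·P − (-1032) = 324; |n| = 108; distance = 324/108 = 3.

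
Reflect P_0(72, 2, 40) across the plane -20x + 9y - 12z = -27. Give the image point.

(-48, 56, -32)

With n = (-20, 9, -12), the signed offset is (n·P_0 − (-27))/|n|² = -1875/625 = -3.
P_0' = P_0 − 2t·n = (72, 2, 40) − (-6)·(-20, 9, -12) = (-48, 56, -32).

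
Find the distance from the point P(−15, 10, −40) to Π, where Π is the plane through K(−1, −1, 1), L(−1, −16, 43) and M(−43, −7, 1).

KL = (0, −15, 42) and KM = (−42, −6, 0), so a normal is n = KL × KM = (252, −1764, −630).
Then n·(−15, 10, −40) − 882 = 2898.
|n| = √(63504 + 3111696 + 396900) = 1890, so the distance is |2898|/1890 = 23/15.

23/15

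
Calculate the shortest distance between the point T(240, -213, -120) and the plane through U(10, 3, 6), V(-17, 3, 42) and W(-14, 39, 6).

UV = (-27, 0, 36) and UW = (-24, 36, 0), so a normal is n = UV × UW = (-1296, -864, -972).
n = (-1296, -864, -972); n·P − (-21384) = 11016; |n| = 1836; distance = 11016/1836 = 6.

6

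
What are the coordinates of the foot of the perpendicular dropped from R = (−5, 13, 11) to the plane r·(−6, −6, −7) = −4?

(-11, 7, 4)

The perpendicular from R has direction n = (−6, −6, −7): r = (−5, 13, 11) + t(−6, −6, −7).
Substitute into the plane: n·(R + tn) = -4 gives -125 + 121t = -4, so t = 1.
Foot = (−5, 13, 11) + 1·(−6, −6, −7) = (−11, 7, 4).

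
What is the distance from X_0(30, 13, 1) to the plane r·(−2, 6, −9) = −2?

Normal vector n = (−2, 6, −9), and n·(30, 13, 1) − (−2) = 11.
|n| = √(4 + 36 + 81) = 11, so the distance is |11|/11 = 1.

1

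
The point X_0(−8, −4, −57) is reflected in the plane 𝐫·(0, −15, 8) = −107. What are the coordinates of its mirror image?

n = (0, −15, 8), |n|² = 289, n·X_0 − (-107) = -289, so t = -289/289 = -1.
Foot F = X_0 − (-1)·n = (−8, −19, −49); the reflection is 2F − X_0 = (−8, −34, −41).

(-8, -34, -41)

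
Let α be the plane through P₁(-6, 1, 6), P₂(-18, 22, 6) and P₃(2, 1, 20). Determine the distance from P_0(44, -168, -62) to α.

P₁P₂ = (-12, 21, 0) and P₁P₃ = (8, 0, 14), so a normal is n = P₁P₂ × P₁P₃ = (294, 168, -168).
Then n·(44, -168, -62) - (-2604) = -2268.
|n| = √(86436 + 28224 + 28224) = 378, so the distance is |-2268|/378 = 6.

6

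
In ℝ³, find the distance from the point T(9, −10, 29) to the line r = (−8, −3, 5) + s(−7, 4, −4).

Direction vector d = (−7, 4, −4).
AP = (17, −7, 24), and AP × d = (−68, −100, 19).
|AP × d|² = 14985 and |d|² = 81, so the distance is √(14985/81) = √185.

√185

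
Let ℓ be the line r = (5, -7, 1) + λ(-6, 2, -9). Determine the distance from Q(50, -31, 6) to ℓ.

Direction vector d = (-6, 2, -9).
AP = (45, -24, 5); AP·d = -363, |AP|² = 2626, |d|² = 121.
distance² = |AP|² − (AP·d)²/|d|² = 2626 − 131769/121 = 1537, so the distance is √1537.

√1537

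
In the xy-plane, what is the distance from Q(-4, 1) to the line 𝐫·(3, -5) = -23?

6/√34

The normal to the line is n = (3, -5) with |n| = √34.
|n·Q − (-23)| = |-17 − (-23)| = 6, so the distance is 6/√34.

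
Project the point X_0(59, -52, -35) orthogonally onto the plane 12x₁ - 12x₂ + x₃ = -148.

The perpendicular from X_0 has direction n = (12, -12, 1): r = (59, -52, -35) + μ(12, -12, 1).
Substitute into the plane: n·(X_0 + μn) = -148 gives 1297 + 289μ = -148, so μ = -5.
Foot = (59, -52, -35) + (-5)·(12, -12, 1) = (-1, 8, -40).

(-1, 8, -40)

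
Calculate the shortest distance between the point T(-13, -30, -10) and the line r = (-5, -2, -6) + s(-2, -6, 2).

4√10

Direction vector d = (-2, -6, 2).
AP = (-8, -28, -4), and AP × d = (-80, 24, -8).
|AP × d|² = 7040 and |d|² = 44, so the distance is √(7040/44) = √160 = 4√10.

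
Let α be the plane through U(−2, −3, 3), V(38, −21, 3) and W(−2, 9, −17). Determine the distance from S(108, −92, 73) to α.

2

UV = (40, −18, 0) and UW = (0, 12, −20), so a normal is n = UV × UW = (360, 800, 480).
d = |360·108 + 800·(-92) + 480·73 − (-1680)| / √(129600 + 640000 + 230400) = |2000| / 1000 = 2.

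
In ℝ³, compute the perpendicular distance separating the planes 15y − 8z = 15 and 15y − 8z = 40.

25/17

With common normal n = (0, 15, −8) (|n| = 17), the distance is |15 − 40|/|n| = 25/17.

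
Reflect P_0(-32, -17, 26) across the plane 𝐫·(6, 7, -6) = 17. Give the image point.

n = (6, 7, -6), |n|² = 121, n·P_0 − 17 = -484, so t = -484/121 = -4.
Foot F = P_0 − (-4)·n = (-8, 11, 2); the reflection is 2F − P_0 = (16, 39, -22).

(16, 39, -22)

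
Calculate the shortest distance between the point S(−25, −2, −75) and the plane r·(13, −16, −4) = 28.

d = |13·(-25) + (-16)·(-2) + (-4)·(-75) − 28| / √(169 + 256 + 16) = |-21| / 21 = 1.

1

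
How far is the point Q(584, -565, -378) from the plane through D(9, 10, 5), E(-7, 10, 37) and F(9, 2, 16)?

DE = (-16, 0, 32) and DF = (0, -8, 11), so a normal is n = DE × DF = (256, 176, 128).
d = |256·584 + 176·(-565) + 128·(-378) − 4704| / √(65536 + 30976 + 16384) = |-3024| / 336 = 9.

9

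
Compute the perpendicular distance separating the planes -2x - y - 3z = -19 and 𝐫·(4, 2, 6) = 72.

17√14/14

Divide the second equation by -2 to match normals: -2x - y - 3z = -36.
With common normal n = (-2, -1, -3) (|n| = √14), the distance is |(-19) − (-36)|/|n| = 17/√14.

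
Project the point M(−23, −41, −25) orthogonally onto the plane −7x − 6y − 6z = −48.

The perpendicular from M has direction n = (−7, −6, −6): r = (−23, −41, −25) + λ(−7, −6, −6).
Substitute into the plane: n·(M + λn) = -48 gives 557 + 121λ = -48, so λ = -5.
Foot = (−23, −41, −25) + (-5)·(−7, −6, −6) = (12, −11, 5).

(12, -11, 5)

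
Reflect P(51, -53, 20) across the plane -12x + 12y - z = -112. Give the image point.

(-45, 43, 12)

With n = (-12, 12, -1), the signed offset is (n·P − (-112))/|n|² = -1156/289 = -4.
P' = P − 2t·n = (51, -53, 20) − (-8)·(-12, 12, -1) = (-45, 43, 12).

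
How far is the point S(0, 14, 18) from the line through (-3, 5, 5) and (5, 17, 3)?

√206

A direction vector is d = (8, 12, -2).
AP = (3, 9, 13), and AP × d = (-174, 110, -36).
|AP × d|² = 43672 and |d|² = 212, so the distance is √(43672/212) = √206.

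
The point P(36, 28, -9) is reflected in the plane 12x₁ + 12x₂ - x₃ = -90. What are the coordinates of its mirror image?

n = (12, 12, -1), |n|² = 289, n·P − (-90) = 867, so t = 867/289 = 3.
Foot F = P − 3·n = (0, -8, -6); the reflection is 2F − P = (-36, -44, -3).

(-36, -44, -3)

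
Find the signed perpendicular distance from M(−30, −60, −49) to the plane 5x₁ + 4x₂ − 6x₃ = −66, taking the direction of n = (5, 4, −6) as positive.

-30/√77

n·M − (-66) = -30.
|n| = √77, so the signed distance is -30/√77.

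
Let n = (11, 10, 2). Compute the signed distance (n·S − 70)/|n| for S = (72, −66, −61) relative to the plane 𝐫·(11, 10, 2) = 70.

n·S − 70 = -60.
|n| = 15, so the signed distance is -60/15 = -4.

-4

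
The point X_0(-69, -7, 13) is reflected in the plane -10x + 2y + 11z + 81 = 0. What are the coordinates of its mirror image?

(11, -23, -75)

n = (-10, 2, 11), |n|² = 225, n·X_0 − (-81) = 900, so t = 900/225 = 4.
Foot F = X_0 − 4·n = (-29, -15, -31); the reflection is 2F − X_0 = (11, -23, -75).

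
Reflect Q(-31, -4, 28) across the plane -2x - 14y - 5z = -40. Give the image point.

n = (-2, -14, -5), |n|² = 225, n·Q − (-40) = 18, so t = 18/225 = 2/25.
Foot F = Q − (2/25)·n = (-771/25, -72/25, 142/5); the reflection is 2F − Q = (-767/25, -44/25, 144/5).

(-767/25, -44/25, 144/5)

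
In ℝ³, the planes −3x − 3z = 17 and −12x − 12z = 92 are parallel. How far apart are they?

√2

Divide the second equation by 4 to match normals: −3x − 3z = 23.
With common normal n = (−3, 0, −3) (|n| = 3√2), the distance is |17 − 23|/|n| = 6/(3√2) = √2.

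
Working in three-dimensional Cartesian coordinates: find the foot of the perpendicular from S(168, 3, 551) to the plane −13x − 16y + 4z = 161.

(1137/7, -27/7, 3869/7)

n = (−13, −16, 4), |n|² = 441, and n·S − 161 = -189.
t = -189/441 = -3/7, so the foot is S − t·n = (168, 3, 551) − (-3/7)·(−13, −16, 4) = (1137/7, −27/7, 3869/7).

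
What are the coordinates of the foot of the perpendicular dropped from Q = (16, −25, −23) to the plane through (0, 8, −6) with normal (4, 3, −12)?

(12, -28, -11)

n = (4, 3, −12), |n|² = 169, and n·Q − 96 = 169.
t = 169/169 = 1, so the foot is Q − t·n = (16, −25, −23) − 1·(4, 3, −12) = (12, −28, −11).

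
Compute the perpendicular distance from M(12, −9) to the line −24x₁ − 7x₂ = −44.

181/25

The normal to the line is n = (−24, −7) with |n| = 25.
|n·M − (-44)| = |-225 − (-44)| = 181, so the distance is 181/25.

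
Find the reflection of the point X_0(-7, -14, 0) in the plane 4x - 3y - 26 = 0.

(-79/25, -422/25, 0)

With n = (4, -3, 0), the signed offset is (n·X_0 − 26)/|n|² = -12/25.
X_0' = X_0 − 2t·n = (-7, -14, 0) − (-24/25)·(4, -3, 0) = (-79/25, -422/25, 0).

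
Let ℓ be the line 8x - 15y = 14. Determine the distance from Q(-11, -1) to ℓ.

87/17

The normal to the line is n = (8, -15) with |n| = 17.
|n·Q − 14| = |-73 − 14| = 87, so the distance is 87/17.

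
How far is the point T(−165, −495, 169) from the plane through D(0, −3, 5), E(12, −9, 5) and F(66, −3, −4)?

DE = (12, −6, 0) and DF = (66, 0, −9), so a normal is n = DE × DF = (54, 108, 396).
Then n·(−165, −495, 169) − 1656 = 2898.
|n| = √(2916 + 11664 + 156816) = 414, so the distance is |2898|/414 = 7.

7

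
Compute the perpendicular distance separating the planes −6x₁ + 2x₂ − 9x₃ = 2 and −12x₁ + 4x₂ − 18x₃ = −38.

21/11

Divide the second equation by 2 to match normals: −6x₁ + 2x₂ − 9x₃ = -19.
Both planes have normal n = (−6, 2, −9), |n| = 11. Any point on the first plane is at distance |(-19) − 2|/|n| = 21/11 from the second.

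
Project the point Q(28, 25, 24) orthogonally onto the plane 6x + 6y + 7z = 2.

(4, 1, -4)

n = (6, 6, 7), |n|² = 121, and n·Q − 2 = 484.
t = 484/121 = 4, so the foot is Q − t·n = (28, 25, 24) − 4·(6, 6, 7) = (4, 1, −4).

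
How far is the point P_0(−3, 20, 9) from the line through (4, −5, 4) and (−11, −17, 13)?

A direction vector is d = (−15, −12, 9).
AP = (−7, 25, 5); AP·d = -150, |AP|² = 699, |d|² = 450.
distance² = |AP|² − (AP·d)²/|d|² = 699 − 22500/450 = 649, so the distance is √649.

√649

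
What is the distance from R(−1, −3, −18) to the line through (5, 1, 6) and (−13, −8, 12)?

2√157

A direction vector is d = (−18, −9, 6).
AP = (−6, −4, −24), and AP × d = (−240, 468, −18).
|AP × d|² = 276948 and |d|² = 441, so the distance is √(276948/441) = √628 = 2√157.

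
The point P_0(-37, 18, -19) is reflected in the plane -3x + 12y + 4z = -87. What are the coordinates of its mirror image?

(-25, -30, -35)

With n = (-3, 12, 4), the signed offset is (n·P_0 − (-87))/|n|² = 338/169 = 2.
P_0' = P_0 − 2t·n = (-37, 18, -19) − 4·(-3, 12, 4) = (-25, -30, -35).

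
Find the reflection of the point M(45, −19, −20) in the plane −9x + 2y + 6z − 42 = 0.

(-45, 1, 40)

n = (−9, 2, 6), |n|² = 121, n·M − 42 = -605, so t = -605/121 = -5.
Foot F = M − (-5)·n = (0, −9, 10); the reflection is 2F − M = (−45, 1, 40).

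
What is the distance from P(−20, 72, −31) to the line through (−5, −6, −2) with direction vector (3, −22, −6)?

√2389

Direction vector d = (3, −22, −6).
AP = (−15, 78, −29), and AP × d = (−1106, −177, 96).
|AP × d|² = 1263781 and |d|² = 529, so the distance is √(1263781/529) = √2389.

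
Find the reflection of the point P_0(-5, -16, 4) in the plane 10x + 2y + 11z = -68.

n = (10, 2, 11), |n|² = 225, n·P_0 − (-68) = 30, so t = 30/225 = 2/15.
Foot F = P_0 − (2/15)·n = (-19/3, -244/15, 38/15); the reflection is 2F − P_0 = (-23/3, -248/15, 16/15).

(-23/3, -248/15, 16/15)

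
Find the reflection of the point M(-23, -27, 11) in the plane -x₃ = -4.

(-23, -27, -3)

With n = (0, 0, -1), the signed offset is (n·M − (-4))/|n|² = -7/1 = -7.
M' = M − 2t·n = (-23, -27, 11) − (-14)·(0, 0, -1) = (-23, -27, -3).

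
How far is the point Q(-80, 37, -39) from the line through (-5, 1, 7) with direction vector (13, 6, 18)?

2√1069

Direction vector d = (13, 6, 18).
AP = (-75, 36, -46); AP·d = -1587, |AP|² = 9037, |d|² = 529.
distance² = |AP|² − (AP·d)²/|d|² = 9037 − 2518569/529 = 4276, so the distance is 2√1069.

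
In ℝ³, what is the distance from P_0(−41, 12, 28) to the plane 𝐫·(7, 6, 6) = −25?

2

d = |7·(-41) + 6·12 + 6·28 − (-25)| / √(49 + 36 + 36) = |-22| / 11 = 2.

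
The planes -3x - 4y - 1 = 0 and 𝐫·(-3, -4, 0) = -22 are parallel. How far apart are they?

Both planes have normal n = (-3, -4, 0), |n| = 5. Any point on the first plane is at distance |(-22) − 1|/|n| = 23/5 from the second.

23/5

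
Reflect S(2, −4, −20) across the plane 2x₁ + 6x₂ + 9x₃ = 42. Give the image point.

(10, 20, 16)

With n = (2, 6, 9), the signed offset is (n·S − 42)/|n|² = -242/121 = -2.
S' = S − 2t·n = (2, −4, −20) − (-4)·(2, 6, 9) = (10, 20, 16).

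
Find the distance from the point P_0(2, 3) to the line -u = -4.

2

d = |(-1)·2 + 0·3 − (-4)| / √(1 + 0) = |2|/1 = 2.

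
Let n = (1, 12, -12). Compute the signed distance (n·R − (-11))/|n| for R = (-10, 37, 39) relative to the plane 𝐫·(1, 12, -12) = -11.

-23/17

n·R − (-11) = -23.
|n| = 17, so the signed distance is -23/17.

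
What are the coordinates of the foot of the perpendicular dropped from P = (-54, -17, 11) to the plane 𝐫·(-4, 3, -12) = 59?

(-710/13, -215/13, 119/13)

The perpendicular from P has direction n = (-4, 3, -12): r = (-54, -17, 11) + μ(-4, 3, -12).
Substitute into the plane: n·(P + μn) = 59 gives 33 + 169μ = 59, so μ = 2/13.
Foot = (-54, -17, 11) + (2/13)·(-4, 3, -12) = (-710/13, -215/13, 119/13).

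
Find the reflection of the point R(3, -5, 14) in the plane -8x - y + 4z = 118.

n = (-8, -1, 4), |n|² = 81, n·R − 118 = -81, so t = -81/81 = -1.
Foot F = R − (-1)·n = (-5, -6, 18); the reflection is 2F − R = (-13, -7, 22).

(-13, -7, 22)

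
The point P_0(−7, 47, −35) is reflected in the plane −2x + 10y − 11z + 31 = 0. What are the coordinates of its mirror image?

n = (−2, 10, −11), |n|² = 225, n·P_0 − (-31) = 900, so t = 900/225 = 4.
Foot F = P_0 − 4·n = (1, 7, 9); the reflection is 2F − P_0 = (9, −33, 53).

(9, -33, 53)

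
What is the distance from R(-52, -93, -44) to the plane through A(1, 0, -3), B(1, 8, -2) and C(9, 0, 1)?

AB = (0, 8, 1) and AC = (8, 0, 4), so a normal is n = AB × AC = (32, 8, -64).
Then n·(-52, -93, -44) - 224 = 184.
|n| = √(1024 + 64 + 4096) = 72, so the distance is |184|/72 = 23/9.

23/9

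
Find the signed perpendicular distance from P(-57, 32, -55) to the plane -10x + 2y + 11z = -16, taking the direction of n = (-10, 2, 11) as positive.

3

n·P − (-16) = 45.
|n| = 15, so the signed distance is 45/15 = 3.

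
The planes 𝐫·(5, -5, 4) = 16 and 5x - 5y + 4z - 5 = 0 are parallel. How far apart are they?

√66/6

With common normal n = (5, -5, 4) (|n| = √66), the distance is |16 − 5|/|n| = 11/√66.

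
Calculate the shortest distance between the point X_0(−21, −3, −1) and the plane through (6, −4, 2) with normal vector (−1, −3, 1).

The plane has equation n·(r − (6, −4, 2)) = 0, i.e. n·r = 8.
Then n·(−21, −3, −1) − 8 = 21.
|n| = √(1 + 9 + 1) = √11, so the distance is |21|/√11 = 21/√11.

21/√11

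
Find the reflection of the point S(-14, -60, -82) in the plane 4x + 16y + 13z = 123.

(26, 100, 48)

n = (4, 16, 13), |n|² = 441, n·S − 123 = -2205, so t = -2205/441 = -5.
Foot F = S − (-5)·n = (6, 20, -17); the reflection is 2F − S = (26, 100, 48).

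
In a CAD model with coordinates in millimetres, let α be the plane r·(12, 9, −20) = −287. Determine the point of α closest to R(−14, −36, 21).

(-2, -27, 1)

n = (12, 9, −20), |n|² = 625, and n·R − (-287) = -625.
t = -625/625 = -1, so the foot is R − t·n = (−14, −36, 21) − (-1)·(12, 9, −20) = (−2, −27, 1).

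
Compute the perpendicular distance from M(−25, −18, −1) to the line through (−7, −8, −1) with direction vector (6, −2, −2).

2√62

Direction vector d = (6, −2, −2).
AP = (−18, −10, 0), and AP × d = (20, −36, 96).
|AP × d|² = 10912 and |d|² = 44, so the distance is √(10912/44) = √248 = 2√62.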